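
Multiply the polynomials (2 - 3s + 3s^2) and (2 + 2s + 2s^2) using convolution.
Ascending coefficients: a = [2, -3, 3], b = [2, 2, 2]. c[0] = 2×2 = 4; c[1] = 2×2 + -3×2 = -2; c[2] = 2×2 + -3×2 + 3×2 = 4; c[3] = -3×2 + 3×2 = 0; c[4] = 3×2 = 6. Result coefficients: [4, -2, 4, 0, 6] → 4 - 2s + 4s^2 + 6s^4

4 - 2s + 4s^2 + 6s^4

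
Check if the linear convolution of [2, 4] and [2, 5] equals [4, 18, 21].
Recompute linear convolution of [2, 4] and [2, 5]: y[0] = 2×2 = 4; y[1] = 2×5 + 4×2 = 18; y[2] = 4×5 = 20 → [4, 18, 20]. Compare to given [4, 18, 21]: they differ at index 2: given 21, correct 20, so answer: No

No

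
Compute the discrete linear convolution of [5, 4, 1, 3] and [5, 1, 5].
y[0] = 5×5 = 25; y[1] = 5×1 + 4×5 = 25; y[2] = 5×5 + 4×1 + 1×5 = 34; y[3] = 4×5 + 1×1 + 3×5 = 36; y[4] = 1×5 + 3×1 = 8; y[5] = 3×5 = 15

[25, 25, 34, 36, 8, 15]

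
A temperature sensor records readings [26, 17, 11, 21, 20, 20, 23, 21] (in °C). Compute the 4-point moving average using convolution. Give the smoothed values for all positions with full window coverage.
4-point moving average kernel = [1, 1, 1, 1]. Apply in 'valid' mode (full window coverage): avg[0] = (26 + 17 + 11 + 21) / 4 = 18.75; avg[1] = (17 + 11 + 21 + 20) / 4 = 17.25; avg[2] = (11 + 21 + 20 + 20) / 4 = 18.0; avg[3] = (21 + 20 + 20 + 23) / 4 = 21.0; avg[4] = (20 + 20 + 23 + 21) / 4 = 21.0. Smoothed values: [18.75, 17.25, 18.0, 21.0, 21.0]

[18.75, 17.25, 18.0, 21.0, 21.0]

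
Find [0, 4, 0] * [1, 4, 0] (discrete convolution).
y[0] = 0×1 = 0; y[1] = 0×4 + 4×1 = 4; y[2] = 0×0 + 4×4 + 0×1 = 16; y[3] = 4×0 + 0×4 = 0; y[4] = 0×0 = 0

[0, 4, 16, 0, 0]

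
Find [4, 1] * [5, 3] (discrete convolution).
y[0] = 4×5 = 20; y[1] = 4×3 + 1×5 = 17; y[2] = 1×3 = 3

[20, 17, 3]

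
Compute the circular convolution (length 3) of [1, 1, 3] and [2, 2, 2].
Use y[k] = Σ_j s[j]·t[(k-j) mod 3]. y[0] = 1×2 + 1×2 + 3×2 = 10; y[1] = 1×2 + 1×2 + 3×2 = 10; y[2] = 1×2 + 1×2 + 3×2 = 10. Result: [10, 10, 10]

[10, 10, 10]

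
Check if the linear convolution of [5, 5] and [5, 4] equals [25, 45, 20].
Recompute linear convolution of [5, 5] and [5, 4]: y[0] = 5×5 = 25; y[1] = 5×4 + 5×5 = 45; y[2] = 5×4 = 20 → [25, 45, 20]. Given [25, 45, 20] matches, so answer: Yes

Yes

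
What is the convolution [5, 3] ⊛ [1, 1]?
y[0] = 5×1 = 5; y[1] = 5×1 + 3×1 = 8; y[2] = 3×1 = 3

[5, 8, 3]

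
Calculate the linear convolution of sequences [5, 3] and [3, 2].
y[0] = 5×3 = 15; y[1] = 5×2 + 3×3 = 19; y[2] = 3×2 = 6

[15, 19, 6]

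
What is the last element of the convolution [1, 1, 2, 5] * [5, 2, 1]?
Use y[k] = Σ_i a[i]·b[k-i] at k=5. y[5] = 5×1 = 5

5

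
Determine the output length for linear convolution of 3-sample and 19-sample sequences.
Linear/full convolution length: m + n - 1 = 3 + 19 - 1 = 21

21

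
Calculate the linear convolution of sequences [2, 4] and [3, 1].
y[0] = 2×3 = 6; y[1] = 2×1 + 4×3 = 14; y[2] = 4×1 = 4

[6, 14, 4]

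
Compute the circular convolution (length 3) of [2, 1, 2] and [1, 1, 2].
Use y[k] = Σ_j f[j]·g[(k-j) mod 3]. y[0] = 2×1 + 1×2 + 2×1 = 6; y[1] = 2×1 + 1×1 + 2×2 = 7; y[2] = 2×2 + 1×1 + 2×1 = 7. Result: [6, 7, 7]

[6, 7, 7]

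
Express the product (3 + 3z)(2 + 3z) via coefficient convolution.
Ascending coefficients: a = [3, 3], b = [2, 3]. c[0] = 3×2 = 6; c[1] = 3×3 + 3×2 = 15; c[2] = 3×3 = 9. Result coefficients: [6, 15, 9] → 6 + 15z + 9z^2

6 + 15z + 9z^2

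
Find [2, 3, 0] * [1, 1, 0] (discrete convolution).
y[0] = 2×1 = 2; y[1] = 2×1 + 3×1 = 5; y[2] = 2×0 + 3×1 + 0×1 = 3; y[3] = 3×0 + 0×1 = 0; y[4] = 0×0 = 0

[2, 5, 3, 0, 0]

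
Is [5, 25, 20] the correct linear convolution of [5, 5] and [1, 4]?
Recompute linear convolution of [5, 5] and [1, 4]: y[0] = 5×1 = 5; y[1] = 5×4 + 5×1 = 25; y[2] = 5×4 = 20 → [5, 25, 20]. Given [5, 25, 20] matches, so answer: Yes

Yes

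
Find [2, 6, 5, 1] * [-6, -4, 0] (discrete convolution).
y[0] = 2×-6 = -12; y[1] = 2×-4 + 6×-6 = -44; y[2] = 2×0 + 6×-4 + 5×-6 = -54; y[3] = 6×0 + 5×-4 + 1×-6 = -26; y[4] = 5×0 + 1×-4 = -4; y[5] = 1×0 = 0

[-12, -44, -54, -26, -4, 0]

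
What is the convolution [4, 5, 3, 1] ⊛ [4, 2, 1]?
y[0] = 4×4 = 16; y[1] = 4×2 + 5×4 = 28; y[2] = 4×1 + 5×2 + 3×4 = 26; y[3] = 5×1 + 3×2 + 1×4 = 15; y[4] = 3×1 + 1×2 = 5; y[5] = 1×1 = 1

[16, 28, 26, 15, 5, 1]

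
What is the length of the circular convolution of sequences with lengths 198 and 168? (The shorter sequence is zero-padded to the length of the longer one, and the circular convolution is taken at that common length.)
Circular convolution (zero-padding the shorter input) has length max(m, n) = max(198, 168) = 198

198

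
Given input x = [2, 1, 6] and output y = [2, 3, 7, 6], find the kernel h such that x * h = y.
Output length 4 = len(x) + len(h) - 1 ⇒ len(h) = 2. Solve h forward using h[k] = (y[k] - Σ_{i≥1} x[i]·h[k-i]) / x[0]: h[0] = y[0] / x[0] = 2 / 2 = 1; h[1] = (y[1] - 1×1) / x[0] = (3 - 1×1) / 2 = 1. So h = [1, 1]. Forward-check [2, 1, 6] * [1, 1]: y[0] = 2×1 = 2; y[1] = 2×1 + 1×1 = 3; y[2] = 1×1 + 6×1 = 7; y[3] = 6×1 = 6 → [2, 3, 7, 6] ✓

[1, 1]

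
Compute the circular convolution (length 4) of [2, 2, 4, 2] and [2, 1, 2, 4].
Use y[k] = Σ_j a[j]·b[(k-j) mod 4]. y[0] = 2×2 + 2×4 + 4×2 + 2×1 = 22; y[1] = 2×1 + 2×2 + 4×4 + 2×2 = 26; y[2] = 2×2 + 2×1 + 4×2 + 2×4 = 22; y[3] = 2×4 + 2×2 + 4×1 + 2×2 = 20. Result: [22, 26, 22, 20]

[22, 26, 22, 20]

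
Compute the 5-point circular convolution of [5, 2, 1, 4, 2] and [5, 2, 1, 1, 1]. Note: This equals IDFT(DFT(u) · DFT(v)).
Either evaluate y[k] = Σ_j u[j]·v[(k-j) mod 5] directly, or use IDFT(DFT(u) · DFT(v)). y[0] = 5×5 + 2×1 + 1×1 + 4×1 + 2×2 = 36; y[1] = 5×2 + 2×5 + 1×1 + 4×1 + 2×1 = 27; y[2] = 5×1 + 2×2 + 1×5 + 4×1 + 2×1 = 20; y[3] = 5×1 + 2×1 + 1×2 + 4×5 + 2×1 = 31; y[4] = 5×1 + 2×1 + 1×1 + 4×2 + 2×5 = 26. Result: [36, 27, 20, 31, 26]

[36, 27, 20, 31, 26]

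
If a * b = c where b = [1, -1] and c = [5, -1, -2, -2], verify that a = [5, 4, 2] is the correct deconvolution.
Forward-compute [5, 4, 2] * [1, -1]: c[0] = 5×1 = 5; c[1] = 5×-1 + 4×1 = -1; c[2] = 4×-1 + 2×1 = -2; c[3] = 2×-1 = -2 → [5, -1, -2, -2]. Matches given c = [5, -1, -2, -2], so verified.

Verified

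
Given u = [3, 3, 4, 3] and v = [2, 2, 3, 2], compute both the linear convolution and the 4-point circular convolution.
Linear: y_lin[0] = 3×2 = 6; y_lin[1] = 3×2 + 3×2 = 12; y_lin[2] = 3×3 + 3×2 + 4×2 = 23; y_lin[3] = 3×2 + 3×3 + 4×2 + 3×2 = 29; y_lin[4] = 3×2 + 4×3 + 3×2 = 24; y_lin[5] = 4×2 + 3×3 = 17; y_lin[6] = 3×2 = 6 → [6, 12, 23, 29, 24, 17, 6]. Circular (length 4): y[0] = 3×2 + 3×2 + 4×3 + 3×2 = 30; y[1] = 3×2 + 3×2 + 4×2 + 3×3 = 29; y[2] = 3×3 + 3×2 + 4×2 + 3×2 = 29; y[3] = 3×2 + 3×3 + 4×2 + 3×2 = 29 → [30, 29, 29, 29]

Linear: [6, 12, 23, 29, 24, 17, 6], Circular: [30, 29, 29, 29]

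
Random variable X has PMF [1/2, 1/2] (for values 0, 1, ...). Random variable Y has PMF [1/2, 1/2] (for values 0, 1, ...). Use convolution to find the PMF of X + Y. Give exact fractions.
P(X+Y=k) = Σ_i P(X=i)·P(Y=k-i) — a convolution of [1/2, 1/2] and [1/2, 1/2]. P(X+Y=0) = (1/2)×(1/2) = 1/4; P(X+Y=1) = (1/2)×(1/2) + (1/2)×(1/2) = 1/4 + 1/4 = 1/2; P(X+Y=2) = (1/2)×(1/2) = 1/4. PMF: [1/4, 1/2, 1/4] (sums to 1 ✓)

[1/4, 1/2, 1/4]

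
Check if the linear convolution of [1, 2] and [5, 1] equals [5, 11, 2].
Recompute linear convolution of [1, 2] and [5, 1]: y[0] = 1×5 = 5; y[1] = 1×1 + 2×5 = 11; y[2] = 2×1 = 2 → [5, 11, 2]. Given [5, 11, 2] matches, so answer: Yes

Yes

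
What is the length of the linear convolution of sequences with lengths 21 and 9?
Linear/full convolution length: m + n - 1 = 21 + 9 - 1 = 29

29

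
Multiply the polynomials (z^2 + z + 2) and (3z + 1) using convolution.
Ascending coefficients: a = [2, 1, 1], b = [1, 3]. c[0] = 2×1 = 2; c[1] = 2×3 + 1×1 = 7; c[2] = 1×3 + 1×1 = 4; c[3] = 1×3 = 3. Result coefficients: [2, 7, 4, 3] → 3z^3 + 4z^2 + 7z + 2

3z^3 + 4z^2 + 7z + 2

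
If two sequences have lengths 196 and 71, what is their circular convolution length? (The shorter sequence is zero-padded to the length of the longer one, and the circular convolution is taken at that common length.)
Circular convolution (zero-padding the shorter input) has length max(m, n) = max(196, 71) = 196

196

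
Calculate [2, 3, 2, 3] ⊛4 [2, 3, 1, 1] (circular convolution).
Use y[k] = Σ_j f[j]·g[(k-j) mod 4]. y[0] = 2×2 + 3×1 + 2×1 + 3×3 = 18; y[1] = 2×3 + 3×2 + 2×1 + 3×1 = 17; y[2] = 2×1 + 3×3 + 2×2 + 3×1 = 18; y[3] = 2×1 + 3×1 + 2×3 + 3×2 = 17. Result: [18, 17, 18, 17]

[18, 17, 18, 17]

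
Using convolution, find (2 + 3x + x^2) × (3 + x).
Ascending coefficients: a = [2, 3, 1], b = [3, 1]. c[0] = 2×3 = 6; c[1] = 2×1 + 3×3 = 11; c[2] = 3×1 + 1×3 = 6; c[3] = 1×1 = 1. Result coefficients: [6, 11, 6, 1] → 6 + 11x + 6x^2 + x^3

6 + 11x + 6x^2 + x^3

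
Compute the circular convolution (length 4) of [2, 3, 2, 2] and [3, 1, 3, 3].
Use y[k] = Σ_j u[j]·v[(k-j) mod 4]. y[0] = 2×3 + 3×3 + 2×3 + 2×1 = 23; y[1] = 2×1 + 3×3 + 2×3 + 2×3 = 23; y[2] = 2×3 + 3×1 + 2×3 + 2×3 = 21; y[3] = 2×3 + 3×3 + 2×1 + 2×3 = 23. Result: [23, 23, 21, 23]

[23, 23, 21, 23]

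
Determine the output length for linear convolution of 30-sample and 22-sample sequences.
Linear/full convolution length: m + n - 1 = 30 + 22 - 1 = 51

51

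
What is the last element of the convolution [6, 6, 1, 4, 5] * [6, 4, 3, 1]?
Use y[k] = Σ_i a[i]·b[k-i] at k=7. y[7] = 5×1 = 5

5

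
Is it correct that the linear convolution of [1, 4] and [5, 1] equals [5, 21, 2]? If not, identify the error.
Recompute linear convolution of [1, 4] and [5, 1]: y[0] = 1×5 = 5; y[1] = 1×1 + 4×5 = 21; y[2] = 4×1 = 4 → [5, 21, 4]. Compare to given [5, 21, 2]: they differ at index 2: given 2, correct 4, so answer: No

No. Error at index 2: given 2, correct 4.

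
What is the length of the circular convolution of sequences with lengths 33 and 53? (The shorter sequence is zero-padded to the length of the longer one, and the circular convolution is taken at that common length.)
Circular convolution (zero-padding the shorter input) has length max(m, n) = max(33, 53) = 53

53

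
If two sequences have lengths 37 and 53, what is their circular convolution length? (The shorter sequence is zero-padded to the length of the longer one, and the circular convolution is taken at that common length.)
Circular convolution (zero-padding the shorter input) has length max(m, n) = max(37, 53) = 53

53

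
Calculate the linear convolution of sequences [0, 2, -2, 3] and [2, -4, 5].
y[0] = 0×2 = 0; y[1] = 0×-4 + 2×2 = 4; y[2] = 0×5 + 2×-4 + -2×2 = -12; y[3] = 2×5 + -2×-4 + 3×2 = 24; y[4] = -2×5 + 3×-4 = -22; y[5] = 3×5 = 15

[0, 4, -12, 24, -22, 15]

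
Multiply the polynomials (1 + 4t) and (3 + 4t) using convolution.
Ascending coefficients: a = [1, 4], b = [3, 4]. c[0] = 1×3 = 3; c[1] = 1×4 + 4×3 = 16; c[2] = 4×4 = 16. Result coefficients: [3, 16, 16] → 3 + 16t + 16t^2

3 + 16t + 16t^2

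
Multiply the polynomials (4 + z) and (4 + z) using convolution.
Ascending coefficients: a = [4, 1], b = [4, 1]. c[0] = 4×4 = 16; c[1] = 4×1 + 1×4 = 8; c[2] = 1×1 = 1. Result coefficients: [16, 8, 1] → 16 + 8z + z^2

16 + 8z + z^2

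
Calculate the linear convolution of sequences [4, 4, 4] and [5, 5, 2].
y[0] = 4×5 = 20; y[1] = 4×5 + 4×5 = 40; y[2] = 4×2 + 4×5 + 4×5 = 48; y[3] = 4×2 + 4×5 = 28; y[4] = 4×2 = 8

[20, 40, 48, 28, 8]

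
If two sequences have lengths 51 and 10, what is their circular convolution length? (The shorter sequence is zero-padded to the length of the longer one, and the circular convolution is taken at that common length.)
Circular convolution (zero-padding the shorter input) has length max(m, n) = max(51, 10) = 51

51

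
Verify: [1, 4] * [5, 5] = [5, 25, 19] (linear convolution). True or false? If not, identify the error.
Recompute linear convolution of [1, 4] and [5, 5]: y[0] = 1×5 = 5; y[1] = 1×5 + 4×5 = 25; y[2] = 4×5 = 20 → [5, 25, 20]. Compare to given [5, 25, 19]: they differ at index 2: given 19, correct 20, so answer: No

No. Error at index 2: given 19, correct 20.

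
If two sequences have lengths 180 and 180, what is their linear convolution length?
Linear/full convolution length: m + n - 1 = 180 + 180 - 1 = 359

359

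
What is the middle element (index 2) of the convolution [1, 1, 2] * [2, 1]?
Use y[k] = Σ_i a[i]·b[k-i] at k=2. y[2] = 1×1 + 2×2 = 5

5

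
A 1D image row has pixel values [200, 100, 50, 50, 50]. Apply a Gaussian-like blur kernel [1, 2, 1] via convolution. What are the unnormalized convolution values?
Convolve image row [200, 100, 50, 50, 50] with kernel [1, 2, 1]: y[0] = 200×1 = 200; y[1] = 200×2 + 100×1 = 500; y[2] = 200×1 + 100×2 + 50×1 = 450; y[3] = 100×1 + 50×2 + 50×1 = 250; y[4] = 50×1 + 50×2 + 50×1 = 200; y[5] = 50×1 + 50×2 = 150; y[6] = 50×1 = 50 → [200, 500, 450, 250, 200, 150, 50]. Normalization factor = sum(kernel) = 4.

[200, 500, 450, 250, 200, 150, 50]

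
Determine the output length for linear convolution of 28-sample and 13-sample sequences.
Linear/full convolution length: m + n - 1 = 28 + 13 - 1 = 40

40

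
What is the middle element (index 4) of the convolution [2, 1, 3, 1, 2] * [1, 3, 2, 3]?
Use y[k] = Σ_i a[i]·b[k-i] at k=4. y[4] = 1×3 + 3×2 + 1×3 + 2×1 = 14

14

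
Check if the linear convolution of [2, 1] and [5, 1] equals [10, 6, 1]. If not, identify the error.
Recompute linear convolution of [2, 1] and [5, 1]: y[0] = 2×5 = 10; y[1] = 2×1 + 1×5 = 7; y[2] = 1×1 = 1 → [10, 7, 1]. Compare to given [10, 6, 1]: they differ at index 1: given 6, correct 7, so answer: No

No. Error at index 1: given 6, correct 7.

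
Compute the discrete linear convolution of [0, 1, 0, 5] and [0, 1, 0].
y[0] = 0×0 = 0; y[1] = 0×1 + 1×0 = 0; y[2] = 0×0 + 1×1 + 0×0 = 1; y[3] = 1×0 + 0×1 + 5×0 = 0; y[4] = 0×0 + 5×1 = 5; y[5] = 5×0 = 0

[0, 0, 1, 0, 5, 0]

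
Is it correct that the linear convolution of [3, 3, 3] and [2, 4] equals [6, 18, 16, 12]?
Recompute linear convolution of [3, 3, 3] and [2, 4]: y[0] = 3×2 = 6; y[1] = 3×4 + 3×2 = 18; y[2] = 3×4 + 3×2 = 18; y[3] = 3×4 = 12 → [6, 18, 18, 12]. Compare to given [6, 18, 16, 12]: they differ at index 2: given 16, correct 18, so answer: No

No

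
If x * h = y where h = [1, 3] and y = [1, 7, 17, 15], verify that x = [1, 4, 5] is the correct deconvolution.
Forward-compute [1, 4, 5] * [1, 3]: y[0] = 1×1 = 1; y[1] = 1×3 + 4×1 = 7; y[2] = 4×3 + 5×1 = 17; y[3] = 5×3 = 15 → [1, 7, 17, 15]. Matches given y = [1, 7, 17, 15], so verified.

Verified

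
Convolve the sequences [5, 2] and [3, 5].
y[0] = 5×3 = 15; y[1] = 5×5 + 2×3 = 31; y[2] = 2×5 = 10

[15, 31, 10]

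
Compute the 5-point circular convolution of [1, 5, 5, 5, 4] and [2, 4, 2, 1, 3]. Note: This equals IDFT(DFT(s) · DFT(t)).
Either evaluate y[k] = Σ_j s[j]·t[(k-j) mod 5] directly, or use IDFT(DFT(s) · DFT(t)). y[0] = 1×2 + 5×3 + 5×1 + 5×2 + 4×4 = 48; y[1] = 1×4 + 5×2 + 5×3 + 5×1 + 4×2 = 42; y[2] = 1×2 + 5×4 + 5×2 + 5×3 + 4×1 = 51; y[3] = 1×1 + 5×2 + 5×4 + 5×2 + 4×3 = 53; y[4] = 1×3 + 5×1 + 5×2 + 5×4 + 4×2 = 46. Result: [48, 42, 51, 53, 46]

[48, 42, 51, 53, 46]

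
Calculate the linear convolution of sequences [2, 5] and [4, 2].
y[0] = 2×4 = 8; y[1] = 2×2 + 5×4 = 24; y[2] = 5×2 = 10

[8, 24, 10]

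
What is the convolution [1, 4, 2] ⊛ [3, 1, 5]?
y[0] = 1×3 = 3; y[1] = 1×1 + 4×3 = 13; y[2] = 1×5 + 4×1 + 2×3 = 15; y[3] = 4×5 + 2×1 = 22; y[4] = 2×5 = 10

[3, 13, 15, 22, 10]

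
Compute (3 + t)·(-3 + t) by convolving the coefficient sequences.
Ascending coefficients: a = [3, 1], b = [-3, 1]. c[0] = 3×-3 = -9; c[1] = 3×1 + 1×-3 = 0; c[2] = 1×1 = 1. Result coefficients: [-9, 0, 1] → -9 + t^2

-9 + t^2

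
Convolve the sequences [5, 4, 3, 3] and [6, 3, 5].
y[0] = 5×6 = 30; y[1] = 5×3 + 4×6 = 39; y[2] = 5×5 + 4×3 + 3×6 = 55; y[3] = 4×5 + 3×3 + 3×6 = 47; y[4] = 3×5 + 3×3 = 24; y[5] = 3×5 = 15

[30, 39, 55, 47, 24, 15]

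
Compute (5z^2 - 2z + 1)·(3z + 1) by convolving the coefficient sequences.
Ascending coefficients: a = [1, -2, 5], b = [1, 3]. c[0] = 1×1 = 1; c[1] = 1×3 + -2×1 = 1; c[2] = -2×3 + 5×1 = -1; c[3] = 5×3 = 15. Result coefficients: [1, 1, -1, 15] → 15z^3 - z^2 + z + 1

15z^3 - z^2 + z + 1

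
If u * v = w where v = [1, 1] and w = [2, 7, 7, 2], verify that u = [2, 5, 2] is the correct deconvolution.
Forward-compute [2, 5, 2] * [1, 1]: w[0] = 2×1 = 2; w[1] = 2×1 + 5×1 = 7; w[2] = 5×1 + 2×1 = 7; w[3] = 2×1 = 2 → [2, 7, 7, 2]. Matches given w = [2, 7, 7, 2], so verified.

Verified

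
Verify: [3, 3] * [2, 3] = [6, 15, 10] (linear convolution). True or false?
Recompute linear convolution of [3, 3] and [2, 3]: y[0] = 3×2 = 6; y[1] = 3×3 + 3×2 = 15; y[2] = 3×3 = 9 → [6, 15, 9]. Compare to given [6, 15, 10]: they differ at index 2: given 10, correct 9, so answer: No

No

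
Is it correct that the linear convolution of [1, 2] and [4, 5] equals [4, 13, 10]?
Recompute linear convolution of [1, 2] and [4, 5]: y[0] = 1×4 = 4; y[1] = 1×5 + 2×4 = 13; y[2] = 2×5 = 10 → [4, 13, 10]. Given [4, 13, 10] matches, so answer: Yes

Yes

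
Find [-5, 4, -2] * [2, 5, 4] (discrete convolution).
y[0] = -5×2 = -10; y[1] = -5×5 + 4×2 = -17; y[2] = -5×4 + 4×5 + -2×2 = -4; y[3] = 4×4 + -2×5 = 6; y[4] = -2×4 = -8

[-10, -17, -4, 6, -8]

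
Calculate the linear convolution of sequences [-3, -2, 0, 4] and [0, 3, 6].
y[0] = -3×0 = 0; y[1] = -3×3 + -2×0 = -9; y[2] = -3×6 + -2×3 + 0×0 = -24; y[3] = -2×6 + 0×3 + 4×0 = -12; y[4] = 0×6 + 4×3 = 12; y[5] = 4×6 = 24

[0, -9, -24, -12, 12, 24]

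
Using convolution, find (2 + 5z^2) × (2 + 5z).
Ascending coefficients: a = [2, 0, 5], b = [2, 5]. c[0] = 2×2 = 4; c[1] = 2×5 + 0×2 = 10; c[2] = 0×5 + 5×2 = 10; c[3] = 5×5 = 25. Result coefficients: [4, 10, 10, 25] → 4 + 10z + 10z^2 + 25z^3

4 + 10z + 10z^2 + 25z^3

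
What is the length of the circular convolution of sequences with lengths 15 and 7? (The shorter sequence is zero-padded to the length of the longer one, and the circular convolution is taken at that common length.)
Circular convolution (zero-padding the shorter input) has length max(m, n) = max(15, 7) = 15

15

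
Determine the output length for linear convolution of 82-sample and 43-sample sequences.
Linear/full convolution length: m + n - 1 = 82 + 43 - 1 = 124

124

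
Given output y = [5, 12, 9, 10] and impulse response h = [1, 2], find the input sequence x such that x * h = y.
Deconvolve y=[5, 12, 9, 10] by h=[1, 2]. Since h[0]=1, solve forward: x[0] = y[0] / 1 = 5; x[1] = (y[1] - 5×2) / 1 = 2; x[2] = (y[2] - 2×2) / 1 = 5. So x = [5, 2, 5]. Check by forward convolution: y[0] = 5×1 = 5; y[1] = 5×2 + 2×1 = 12; y[2] = 2×2 + 5×1 = 9; y[3] = 5×2 = 10

[5, 2, 5]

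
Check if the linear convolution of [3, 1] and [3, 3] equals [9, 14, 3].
Recompute linear convolution of [3, 1] and [3, 3]: y[0] = 3×3 = 9; y[1] = 3×3 + 1×3 = 12; y[2] = 1×3 = 3 → [9, 12, 3]. Compare to given [9, 14, 3]: they differ at index 1: given 14, correct 12, so answer: No

No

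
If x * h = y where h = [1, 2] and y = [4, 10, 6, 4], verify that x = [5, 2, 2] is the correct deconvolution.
Forward-compute [5, 2, 2] * [1, 2]: y[0] = 5×1 = 5; y[1] = 5×2 + 2×1 = 12; y[2] = 2×2 + 2×1 = 6; y[3] = 2×2 = 4 → [5, 12, 6, 4]. Does not match given y = [4, 10, 6, 4].

Not verified. [5, 2, 2] * [1, 2] = [5, 12, 6, 4], which differs from [4, 10, 6, 4] at index 0.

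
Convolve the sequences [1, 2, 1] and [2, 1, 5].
y[0] = 1×2 = 2; y[1] = 1×1 + 2×2 = 5; y[2] = 1×5 + 2×1 + 1×2 = 9; y[3] = 2×5 + 1×1 = 11; y[4] = 1×5 = 5

[2, 5, 9, 11, 5]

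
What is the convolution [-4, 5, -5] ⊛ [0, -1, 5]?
y[0] = -4×0 = 0; y[1] = -4×-1 + 5×0 = 4; y[2] = -4×5 + 5×-1 + -5×0 = -25; y[3] = 5×5 + -5×-1 = 30; y[4] = -5×5 = -25

[0, 4, -25, 30, -25]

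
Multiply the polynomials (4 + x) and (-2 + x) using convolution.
Ascending coefficients: a = [4, 1], b = [-2, 1]. c[0] = 4×-2 = -8; c[1] = 4×1 + 1×-2 = 2; c[2] = 1×1 = 1. Result coefficients: [-8, 2, 1] → -8 + 2x + x^2

-8 + 2x + x^2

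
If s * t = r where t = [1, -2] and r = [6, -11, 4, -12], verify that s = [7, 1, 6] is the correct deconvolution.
Forward-compute [7, 1, 6] * [1, -2]: r[0] = 7×1 = 7; r[1] = 7×-2 + 1×1 = -13; r[2] = 1×-2 + 6×1 = 4; r[3] = 6×-2 = -12 → [7, -13, 4, -12]. Does not match given r = [6, -11, 4, -12].

Not verified. [7, 1, 6] * [1, -2] = [7, -13, 4, -12], which differs from [6, -11, 4, -12] at index 0.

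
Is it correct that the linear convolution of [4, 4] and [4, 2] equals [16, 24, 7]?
Recompute linear convolution of [4, 4] and [4, 2]: y[0] = 4×4 = 16; y[1] = 4×2 + 4×4 = 24; y[2] = 4×2 = 8 → [16, 24, 8]. Compare to given [16, 24, 7]: they differ at index 2: given 7, correct 8, so answer: No

No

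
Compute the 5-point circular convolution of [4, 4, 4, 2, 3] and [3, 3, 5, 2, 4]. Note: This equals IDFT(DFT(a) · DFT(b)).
Either evaluate y[k] = Σ_j a[j]·b[(k-j) mod 5] directly, or use IDFT(DFT(a) · DFT(b)). y[0] = 4×3 + 4×4 + 4×2 + 2×5 + 3×3 = 55; y[1] = 4×3 + 4×3 + 4×4 + 2×2 + 3×5 = 59; y[2] = 4×5 + 4×3 + 4×3 + 2×4 + 3×2 = 58; y[3] = 4×2 + 4×5 + 4×3 + 2×3 + 3×4 = 58; y[4] = 4×4 + 4×2 + 4×5 + 2×3 + 3×3 = 59. Result: [55, 59, 58, 58, 59]

[55, 59, 58, 58, 59]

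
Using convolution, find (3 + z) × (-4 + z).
Ascending coefficients: a = [3, 1], b = [-4, 1]. c[0] = 3×-4 = -12; c[1] = 3×1 + 1×-4 = -1; c[2] = 1×1 = 1. Result coefficients: [-12, -1, 1] → -12 - z + z^2

-12 - z + z^2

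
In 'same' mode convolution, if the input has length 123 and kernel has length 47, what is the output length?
'Same' mode returns an output with the same length as the input: 123

123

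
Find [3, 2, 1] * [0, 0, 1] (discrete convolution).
y[0] = 3×0 = 0; y[1] = 3×0 + 2×0 = 0; y[2] = 3×1 + 2×0 + 1×0 = 3; y[3] = 2×1 + 1×0 = 2; y[4] = 1×1 = 1

[0, 0, 3, 2, 1]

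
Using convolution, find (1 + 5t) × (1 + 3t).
Ascending coefficients: a = [1, 5], b = [1, 3]. c[0] = 1×1 = 1; c[1] = 1×3 + 5×1 = 8; c[2] = 5×3 = 15. Result coefficients: [1, 8, 15] → 1 + 8t + 15t^2

1 + 8t + 15t^2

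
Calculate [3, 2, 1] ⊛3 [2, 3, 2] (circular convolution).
Use y[k] = Σ_j x[j]·h[(k-j) mod 3]. y[0] = 3×2 + 2×2 + 1×3 = 13; y[1] = 3×3 + 2×2 + 1×2 = 15; y[2] = 3×2 + 2×3 + 1×2 = 14. Result: [13, 15, 14]

[13, 15, 14]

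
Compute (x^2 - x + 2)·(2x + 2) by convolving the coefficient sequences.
Ascending coefficients: a = [2, -1, 1], b = [2, 2]. c[0] = 2×2 = 4; c[1] = 2×2 + -1×2 = 2; c[2] = -1×2 + 1×2 = 0; c[3] = 1×2 = 2. Result coefficients: [4, 2, 0, 2] → 2x^3 + 2x + 4

2x^3 + 2x + 4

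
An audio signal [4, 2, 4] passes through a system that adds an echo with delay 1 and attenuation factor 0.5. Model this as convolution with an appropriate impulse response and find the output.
Direct-path + delayed-attenuated-path model → impulse response h = [1, 0.5] (1 at lag 0, 0.5 at lag 1). Output y[n] = x[n] + 0.5·x[n - 1] (with x[n] = 0 outside 0..2): y[0] = 4 + 0.5×0 = 4; y[1] = 2 + 0.5×4 = 4.0; y[2] = 4 + 0.5×2 = 5.0; y[3] = 0 + 0.5×4 = 2.0. So y = [4, 4.0, 5.0, 2.0]

[4, 4.0, 5.0, 2.0]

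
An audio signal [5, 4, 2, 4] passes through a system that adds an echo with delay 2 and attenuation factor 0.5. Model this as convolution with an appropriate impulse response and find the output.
Direct-path + delayed-attenuated-path model → impulse response h = [1, 0, 0.5] (1 at lag 0, 0.5 at lag 2). Output y[n] = x[n] + 0.5·x[n - 2] (with x[n] = 0 outside 0..3): y[0] = 5 + 0.5×0 = 5; y[1] = 4 + 0.5×0 = 4; y[2] = 2 + 0.5×5 = 4.5; y[3] = 4 + 0.5×4 = 6.0; y[4] = 0 + 0.5×2 = 1.0; y[5] = 0 + 0.5×4 = 2.0. So y = [5, 4, 4.5, 6.0, 1.0, 2.0]

[5, 4, 4.5, 6.0, 1.0, 2.0]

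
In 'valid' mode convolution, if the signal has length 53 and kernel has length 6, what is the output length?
'Valid' mode counts only positions where the kernel fully overlaps the signal: m - n + 1 = 53 - 6 + 1 = 48

48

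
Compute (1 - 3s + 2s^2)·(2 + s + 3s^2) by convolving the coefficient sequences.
Ascending coefficients: a = [1, -3, 2], b = [2, 1, 3]. c[0] = 1×2 = 2; c[1] = 1×1 + -3×2 = -5; c[2] = 1×3 + -3×1 + 2×2 = 4; c[3] = -3×3 + 2×1 = -7; c[4] = 2×3 = 6. Result coefficients: [2, -5, 4, -7, 6] → 2 - 5s + 4s^2 - 7s^3 + 6s^4

2 - 5s + 4s^2 - 7s^3 + 6s^4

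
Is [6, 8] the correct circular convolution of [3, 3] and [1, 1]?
Recompute circular convolution of [3, 3] and [1, 1]: y[0] = 3×1 + 3×1 = 6; y[1] = 3×1 + 3×1 = 6 → [6, 6]. Compare to given [6, 8]: they differ at index 1: given 8, correct 6, so answer: No

No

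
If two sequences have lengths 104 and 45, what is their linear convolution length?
Linear/full convolution length: m + n - 1 = 104 + 45 - 1 = 148

148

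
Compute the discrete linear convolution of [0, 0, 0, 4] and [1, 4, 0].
y[0] = 0×1 = 0; y[1] = 0×4 + 0×1 = 0; y[2] = 0×0 + 0×4 + 0×1 = 0; y[3] = 0×0 + 0×4 + 4×1 = 4; y[4] = 0×0 + 4×4 = 16; y[5] = 4×0 = 0

[0, 0, 0, 4, 16, 0]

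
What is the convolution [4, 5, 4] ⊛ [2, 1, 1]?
y[0] = 4×2 = 8; y[1] = 4×1 + 5×2 = 14; y[2] = 4×1 + 5×1 + 4×2 = 17; y[3] = 5×1 + 4×1 = 9; y[4] = 4×1 = 4

[8, 14, 17, 9, 4]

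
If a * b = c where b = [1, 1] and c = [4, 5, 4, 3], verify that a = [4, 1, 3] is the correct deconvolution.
Forward-compute [4, 1, 3] * [1, 1]: c[0] = 4×1 = 4; c[1] = 4×1 + 1×1 = 5; c[2] = 1×1 + 3×1 = 4; c[3] = 3×1 = 3 → [4, 5, 4, 3]. Matches given c = [4, 5, 4, 3], so verified.

Verified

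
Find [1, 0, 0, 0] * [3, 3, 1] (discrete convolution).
y[0] = 1×3 = 3; y[1] = 1×3 + 0×3 = 3; y[2] = 1×1 + 0×3 + 0×3 = 1; y[3] = 0×1 + 0×3 + 0×3 = 0; y[4] = 0×1 + 0×3 = 0; y[5] = 0×1 = 0

[3, 3, 1, 0, 0, 0]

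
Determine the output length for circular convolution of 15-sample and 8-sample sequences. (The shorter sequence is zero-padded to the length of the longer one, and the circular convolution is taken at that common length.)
Circular convolution (zero-padding the shorter input) has length max(m, n) = max(15, 8) = 15

15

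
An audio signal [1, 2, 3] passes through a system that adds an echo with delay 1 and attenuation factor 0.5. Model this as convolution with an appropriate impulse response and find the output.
Direct-path + delayed-attenuated-path model → impulse response h = [1, 0.5] (1 at lag 0, 0.5 at lag 1). Output y[n] = x[n] + 0.5·x[n - 1] (with x[n] = 0 outside 0..2): y[0] = 1 + 0.5×0 = 1; y[1] = 2 + 0.5×1 = 2.5; y[2] = 3 + 0.5×2 = 4.0; y[3] = 0 + 0.5×3 = 1.5. So y = [1, 2.5, 4.0, 1.5]

[1, 2.5, 4.0, 1.5]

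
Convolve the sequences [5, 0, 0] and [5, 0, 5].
y[0] = 5×5 = 25; y[1] = 5×0 + 0×5 = 0; y[2] = 5×5 + 0×0 + 0×5 = 25; y[3] = 0×5 + 0×0 = 0; y[4] = 0×5 = 0

[25, 0, 25, 0, 0]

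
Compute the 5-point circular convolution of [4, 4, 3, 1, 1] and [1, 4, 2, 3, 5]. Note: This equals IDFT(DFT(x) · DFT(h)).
Either evaluate y[k] = Σ_j x[j]·h[(k-j) mod 5] directly, or use IDFT(DFT(x) · DFT(h)). y[0] = 4×1 + 4×5 + 3×3 + 1×2 + 1×4 = 39; y[1] = 4×4 + 4×1 + 3×5 + 1×3 + 1×2 = 40; y[2] = 4×2 + 4×4 + 3×1 + 1×5 + 1×3 = 35; y[3] = 4×3 + 4×2 + 3×4 + 1×1 + 1×5 = 38; y[4] = 4×5 + 4×3 + 3×2 + 1×4 + 1×1 = 43. Result: [39, 40, 35, 38, 43]

[39, 40, 35, 38, 43]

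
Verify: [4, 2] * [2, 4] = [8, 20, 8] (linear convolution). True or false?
Recompute linear convolution of [4, 2] and [2, 4]: y[0] = 4×2 = 8; y[1] = 4×4 + 2×2 = 20; y[2] = 2×4 = 8 → [8, 20, 8]. Given [8, 20, 8] matches, so answer: Yes

Yes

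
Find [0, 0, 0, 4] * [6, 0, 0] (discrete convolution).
y[0] = 0×6 = 0; y[1] = 0×0 + 0×6 = 0; y[2] = 0×0 + 0×0 + 0×6 = 0; y[3] = 0×0 + 0×0 + 4×6 = 24; y[4] = 0×0 + 4×0 = 0; y[5] = 4×0 = 0

[0, 0, 0, 24, 0, 0]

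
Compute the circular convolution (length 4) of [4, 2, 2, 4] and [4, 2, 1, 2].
Use y[k] = Σ_j s[j]·t[(k-j) mod 4]. y[0] = 4×4 + 2×2 + 2×1 + 4×2 = 30; y[1] = 4×2 + 2×4 + 2×2 + 4×1 = 24; y[2] = 4×1 + 2×2 + 2×4 + 4×2 = 24; y[3] = 4×2 + 2×1 + 2×2 + 4×4 = 30. Result: [30, 24, 24, 30]

[30, 24, 24, 30]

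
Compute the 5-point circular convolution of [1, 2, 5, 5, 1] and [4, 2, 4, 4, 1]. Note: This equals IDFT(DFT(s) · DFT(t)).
Either evaluate y[k] = Σ_j s[j]·t[(k-j) mod 5] directly, or use IDFT(DFT(s) · DFT(t)). y[0] = 1×4 + 2×1 + 5×4 + 5×4 + 1×2 = 48; y[1] = 1×2 + 2×4 + 5×1 + 5×4 + 1×4 = 39; y[2] = 1×4 + 2×2 + 5×4 + 5×1 + 1×4 = 37; y[3] = 1×4 + 2×4 + 5×2 + 5×4 + 1×1 = 43; y[4] = 1×1 + 2×4 + 5×4 + 5×2 + 1×4 = 43. Result: [48, 39, 37, 43, 43]

[48, 39, 37, 43, 43]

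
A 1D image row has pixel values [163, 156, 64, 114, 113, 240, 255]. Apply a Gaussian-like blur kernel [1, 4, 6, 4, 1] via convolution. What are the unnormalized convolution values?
Convolve image row [163, 156, 64, 114, 113, 240, 255] with kernel [1, 4, 6, 4, 1]: y[0] = 163×1 = 163; y[1] = 163×4 + 156×1 = 808; y[2] = 163×6 + 156×4 + 64×1 = 1666; y[3] = 163×4 + 156×6 + 64×4 + 114×1 = 1958; y[4] = 163×1 + 156×4 + 64×6 + 114×4 + 113×1 = 1740; y[5] = 156×1 + 64×4 + 114×6 + 113×4 + 240×1 = 1788; y[6] = 64×1 + 114×4 + 113×6 + 240×4 + 255×1 = 2413; y[7] = 114×1 + 113×4 + 240×6 + 255×4 = 3026; y[8] = 113×1 + 240×4 + 255×6 = 2603; y[9] = 240×1 + 255×4 = 1260; y[10] = 255×1 = 255 → [163, 808, 1666, 1958, 1740, 1788, 2413, 3026, 2603, 1260, 255]. Normalization factor = sum(kernel) = 16.

[163, 808, 1666, 1958, 1740, 1788, 2413, 3026, 2603, 1260, 255]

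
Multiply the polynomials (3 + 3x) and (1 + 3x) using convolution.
Ascending coefficients: a = [3, 3], b = [1, 3]. c[0] = 3×1 = 3; c[1] = 3×3 + 3×1 = 12; c[2] = 3×3 = 9. Result coefficients: [3, 12, 9] → 3 + 12x + 9x^2

3 + 12x + 9x^2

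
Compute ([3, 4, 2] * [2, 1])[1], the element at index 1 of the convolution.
Use y[k] = Σ_i a[i]·b[k-i] at k=1. y[1] = 3×1 + 4×2 = 11

11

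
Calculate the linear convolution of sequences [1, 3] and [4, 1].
y[0] = 1×4 = 4; y[1] = 1×1 + 3×4 = 13; y[2] = 3×1 = 3

[4, 13, 3]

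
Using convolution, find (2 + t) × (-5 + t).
Ascending coefficients: a = [2, 1], b = [-5, 1]. c[0] = 2×-5 = -10; c[1] = 2×1 + 1×-5 = -3; c[2] = 1×1 = 1. Result coefficients: [-10, -3, 1] → -10 - 3t + t^2

-10 - 3t + t^2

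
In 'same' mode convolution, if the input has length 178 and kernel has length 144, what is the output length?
'Same' mode returns an output with the same length as the input: 178

178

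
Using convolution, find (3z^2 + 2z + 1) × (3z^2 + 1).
Ascending coefficients: a = [1, 2, 3], b = [1, 0, 3]. c[0] = 1×1 = 1; c[1] = 1×0 + 2×1 = 2; c[2] = 1×3 + 2×0 + 3×1 = 6; c[3] = 2×3 + 3×0 = 6; c[4] = 3×3 = 9. Result coefficients: [1, 2, 6, 6, 9] → 9z^4 + 6z^3 + 6z^2 + 2z + 1

9z^4 + 6z^3 + 6z^2 + 2z + 1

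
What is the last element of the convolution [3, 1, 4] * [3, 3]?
Use y[k] = Σ_i a[i]·b[k-i] at k=3. y[3] = 4×3 = 12

12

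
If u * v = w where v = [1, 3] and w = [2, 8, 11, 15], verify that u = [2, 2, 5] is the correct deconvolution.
Forward-compute [2, 2, 5] * [1, 3]: w[0] = 2×1 = 2; w[1] = 2×3 + 2×1 = 8; w[2] = 2×3 + 5×1 = 11; w[3] = 5×3 = 15 → [2, 8, 11, 15]. Matches given w = [2, 8, 11, 15], so verified.

Verified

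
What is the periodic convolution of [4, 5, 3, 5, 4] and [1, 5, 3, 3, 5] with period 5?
Use y[k] = Σ_j s[j]·t[(k-j) mod 5]. y[0] = 4×1 + 5×5 + 3×3 + 5×3 + 4×5 = 73; y[1] = 4×5 + 5×1 + 3×5 + 5×3 + 4×3 = 67; y[2] = 4×3 + 5×5 + 3×1 + 5×5 + 4×3 = 77; y[3] = 4×3 + 5×3 + 3×5 + 5×1 + 4×5 = 67; y[4] = 4×5 + 5×3 + 3×3 + 5×5 + 4×1 = 73. Result: [73, 67, 77, 67, 73]

[73, 67, 77, 67, 73]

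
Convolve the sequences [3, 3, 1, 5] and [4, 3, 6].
y[0] = 3×4 = 12; y[1] = 3×3 + 3×4 = 21; y[2] = 3×6 + 3×3 + 1×4 = 31; y[3] = 3×6 + 1×3 + 5×4 = 41; y[4] = 1×6 + 5×3 = 21; y[5] = 5×6 = 30

[12, 21, 31, 41, 21, 30]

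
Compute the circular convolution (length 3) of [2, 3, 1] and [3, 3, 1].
Use y[k] = Σ_j u[j]·v[(k-j) mod 3]. y[0] = 2×3 + 3×1 + 1×3 = 12; y[1] = 2×3 + 3×3 + 1×1 = 16; y[2] = 2×1 + 3×3 + 1×3 = 14. Result: [12, 16, 14]

[12, 16, 14]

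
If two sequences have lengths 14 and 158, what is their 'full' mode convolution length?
Linear/full convolution length: m + n - 1 = 14 + 158 - 1 = 171

171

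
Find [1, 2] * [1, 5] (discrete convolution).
y[0] = 1×1 = 1; y[1] = 1×5 + 2×1 = 7; y[2] = 2×5 = 10

[1, 7, 10]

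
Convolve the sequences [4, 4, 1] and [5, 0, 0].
y[0] = 4×5 = 20; y[1] = 4×0 + 4×5 = 20; y[2] = 4×0 + 4×0 + 1×5 = 5; y[3] = 4×0 + 1×0 = 0; y[4] = 1×0 = 0

[20, 20, 5, 0, 0]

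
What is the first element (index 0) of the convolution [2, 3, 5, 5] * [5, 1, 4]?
Use y[k] = Σ_i a[i]·b[k-i] at k=0. y[0] = 2×5 = 10

10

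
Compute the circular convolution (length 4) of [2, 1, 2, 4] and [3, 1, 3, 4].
Use y[k] = Σ_j u[j]·v[(k-j) mod 4]. y[0] = 2×3 + 1×4 + 2×3 + 4×1 = 20; y[1] = 2×1 + 1×3 + 2×4 + 4×3 = 25; y[2] = 2×3 + 1×1 + 2×3 + 4×4 = 29; y[3] = 2×4 + 1×3 + 2×1 + 4×3 = 25. Result: [20, 25, 29, 25]

[20, 25, 29, 25]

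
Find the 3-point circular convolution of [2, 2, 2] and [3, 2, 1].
Use y[k] = Σ_j s[j]·t[(k-j) mod 3]. y[0] = 2×3 + 2×1 + 2×2 = 12; y[1] = 2×2 + 2×3 + 2×1 = 12; y[2] = 2×1 + 2×2 + 2×3 = 12. Result: [12, 12, 12]

[12, 12, 12]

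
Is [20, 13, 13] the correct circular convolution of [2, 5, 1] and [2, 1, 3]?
Recompute circular convolution of [2, 5, 1] and [2, 1, 3]: y[0] = 2×2 + 5×3 + 1×1 = 20; y[1] = 2×1 + 5×2 + 1×3 = 15; y[2] = 2×3 + 5×1 + 1×2 = 13 → [20, 15, 13]. Compare to given [20, 13, 13]: they differ at index 1: given 13, correct 15, so answer: No

No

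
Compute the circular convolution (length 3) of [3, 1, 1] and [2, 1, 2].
Use y[k] = Σ_j u[j]·v[(k-j) mod 3]. y[0] = 3×2 + 1×2 + 1×1 = 9; y[1] = 3×1 + 1×2 + 1×2 = 7; y[2] = 3×2 + 1×1 + 1×2 = 9. Result: [9, 7, 9]

[9, 7, 9]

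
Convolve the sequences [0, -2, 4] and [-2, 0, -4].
y[0] = 0×-2 = 0; y[1] = 0×0 + -2×-2 = 4; y[2] = 0×-4 + -2×0 + 4×-2 = -8; y[3] = -2×-4 + 4×0 = 8; y[4] = 4×-4 = -16

[0, 4, -8, 8, -16]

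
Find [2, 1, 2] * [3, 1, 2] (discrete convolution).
y[0] = 2×3 = 6; y[1] = 2×1 + 1×3 = 5; y[2] = 2×2 + 1×1 + 2×3 = 11; y[3] = 1×2 + 2×1 = 4; y[4] = 2×2 = 4

[6, 5, 11, 4, 4]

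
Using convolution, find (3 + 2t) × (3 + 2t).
Ascending coefficients: a = [3, 2], b = [3, 2]. c[0] = 3×3 = 9; c[1] = 3×2 + 2×3 = 12; c[2] = 2×2 = 4. Result coefficients: [9, 12, 4] → 9 + 12t + 4t^2

9 + 12t + 4t^2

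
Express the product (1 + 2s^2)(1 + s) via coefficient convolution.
Ascending coefficients: a = [1, 0, 2], b = [1, 1]. c[0] = 1×1 = 1; c[1] = 1×1 + 0×1 = 1; c[2] = 0×1 + 2×1 = 2; c[3] = 2×1 = 2. Result coefficients: [1, 1, 2, 2] → 1 + s + 2s^2 + 2s^3

1 + s + 2s^2 + 2s^3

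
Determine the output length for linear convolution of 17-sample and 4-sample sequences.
Linear/full convolution length: m + n - 1 = 17 + 4 - 1 = 20

20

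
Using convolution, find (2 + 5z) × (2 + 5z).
Ascending coefficients: a = [2, 5], b = [2, 5]. c[0] = 2×2 = 4; c[1] = 2×5 + 5×2 = 20; c[2] = 5×5 = 25. Result coefficients: [4, 20, 25] → 4 + 20z + 25z^2

4 + 20z + 25z^2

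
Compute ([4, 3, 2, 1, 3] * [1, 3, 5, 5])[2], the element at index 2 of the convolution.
Use y[k] = Σ_i a[i]·b[k-i] at k=2. y[2] = 4×5 + 3×3 + 2×1 = 31

31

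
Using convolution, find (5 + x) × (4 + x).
Ascending coefficients: a = [5, 1], b = [4, 1]. c[0] = 5×4 = 20; c[1] = 5×1 + 1×4 = 9; c[2] = 1×1 = 1. Result coefficients: [20, 9, 1] → 20 + 9x + x^2

20 + 9x + x^2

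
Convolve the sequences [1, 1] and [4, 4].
y[0] = 1×4 = 4; y[1] = 1×4 + 1×4 = 8; y[2] = 1×4 = 4

[4, 8, 4]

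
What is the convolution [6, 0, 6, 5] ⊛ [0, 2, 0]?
y[0] = 6×0 = 0; y[1] = 6×2 + 0×0 = 12; y[2] = 6×0 + 0×2 + 6×0 = 0; y[3] = 0×0 + 6×2 + 5×0 = 12; y[4] = 6×0 + 5×2 = 10; y[5] = 5×0 = 0

[0, 12, 0, 12, 10, 0]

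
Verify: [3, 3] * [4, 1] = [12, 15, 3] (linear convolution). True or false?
Recompute linear convolution of [3, 3] and [4, 1]: y[0] = 3×4 = 12; y[1] = 3×1 + 3×4 = 15; y[2] = 3×1 = 3 → [12, 15, 3]. Given [12, 15, 3] matches, so answer: Yes

Yes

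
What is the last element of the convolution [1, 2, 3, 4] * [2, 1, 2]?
Use y[k] = Σ_i a[i]·b[k-i] at k=5. y[5] = 4×2 = 8

8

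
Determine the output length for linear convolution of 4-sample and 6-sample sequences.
Linear/full convolution length: m + n - 1 = 4 + 6 - 1 = 9

9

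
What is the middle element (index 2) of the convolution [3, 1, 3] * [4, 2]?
Use y[k] = Σ_i a[i]·b[k-i] at k=2. y[2] = 1×2 + 3×4 = 14

14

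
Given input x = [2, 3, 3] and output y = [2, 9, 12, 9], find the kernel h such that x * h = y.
Output length 4 = len(x) + len(h) - 1 ⇒ len(h) = 2. Solve h forward using h[k] = (y[k] - Σ_{i≥1} x[i]·h[k-i]) / x[0]: h[0] = y[0] / x[0] = 2 / 2 = 1; h[1] = (y[1] - 3×1) / x[0] = (9 - 3×1) / 2 = 3. So h = [1, 3]. Forward-check [2, 3, 3] * [1, 3]: y[0] = 2×1 = 2; y[1] = 2×3 + 3×1 = 9; y[2] = 3×3 + 3×1 = 12; y[3] = 3×3 = 9 → [2, 9, 12, 9] ✓

[1, 3]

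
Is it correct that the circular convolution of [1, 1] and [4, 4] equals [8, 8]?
Recompute circular convolution of [1, 1] and [4, 4]: y[0] = 1×4 + 1×4 = 8; y[1] = 1×4 + 1×4 = 8 → [8, 8]. Given [8, 8] matches, so answer: Yes

Yes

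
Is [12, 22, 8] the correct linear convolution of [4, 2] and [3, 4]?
Recompute linear convolution of [4, 2] and [3, 4]: y[0] = 4×3 = 12; y[1] = 4×4 + 2×3 = 22; y[2] = 2×4 = 8 → [12, 22, 8]. Given [12, 22, 8] matches, so answer: Yes

Yes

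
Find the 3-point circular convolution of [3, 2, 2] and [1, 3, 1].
Use y[k] = Σ_j a[j]·b[(k-j) mod 3]. y[0] = 3×1 + 2×1 + 2×3 = 11; y[1] = 3×3 + 2×1 + 2×1 = 13; y[2] = 3×1 + 2×3 + 2×1 = 11. Result: [11, 13, 11]

[11, 13, 11]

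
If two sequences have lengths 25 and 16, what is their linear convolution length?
Linear/full convolution length: m + n - 1 = 25 + 16 - 1 = 40

40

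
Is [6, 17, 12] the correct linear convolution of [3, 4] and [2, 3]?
Recompute linear convolution of [3, 4] and [2, 3]: y[0] = 3×2 = 6; y[1] = 3×3 + 4×2 = 17; y[2] = 4×3 = 12 → [6, 17, 12]. Given [6, 17, 12] matches, so answer: Yes

Yes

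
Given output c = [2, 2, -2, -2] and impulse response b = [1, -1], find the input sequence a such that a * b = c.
Deconvolve c=[2, 2, -2, -2] by b=[1, -1]. Since b[0]=1, solve forward: a[0] = c[0] / 1 = 2; a[1] = (c[1] - 2×-1) / 1 = 4; a[2] = (c[2] - 4×-1) / 1 = 2. So a = [2, 4, 2]. Check by forward convolution: c[0] = 2×1 = 2; c[1] = 2×-1 + 4×1 = 2; c[2] = 4×-1 + 2×1 = -2; c[3] = 2×-1 = -2

[2, 4, 2]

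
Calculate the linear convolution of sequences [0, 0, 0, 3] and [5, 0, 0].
y[0] = 0×5 = 0; y[1] = 0×0 + 0×5 = 0; y[2] = 0×0 + 0×0 + 0×5 = 0; y[3] = 0×0 + 0×0 + 3×5 = 15; y[4] = 0×0 + 3×0 = 0; y[5] = 3×0 = 0

[0, 0, 0, 15, 0, 0]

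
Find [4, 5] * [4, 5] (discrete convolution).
y[0] = 4×4 = 16; y[1] = 4×5 + 5×4 = 40; y[2] = 5×5 = 25

[16, 40, 25]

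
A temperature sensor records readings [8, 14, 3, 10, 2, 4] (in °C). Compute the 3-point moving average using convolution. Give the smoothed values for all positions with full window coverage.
3-point moving average kernel = [1, 1, 1]. Apply in 'valid' mode (full window coverage): avg[0] = (8 + 14 + 3) / 3 = 8.33; avg[1] = (14 + 3 + 10) / 3 = 9.0; avg[2] = (3 + 10 + 2) / 3 = 5.0; avg[3] = (10 + 2 + 4) / 3 = 5.33. Smoothed values: [8.33, 9.0, 5.0, 5.33]

[8.33, 9.0, 5.0, 5.33]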